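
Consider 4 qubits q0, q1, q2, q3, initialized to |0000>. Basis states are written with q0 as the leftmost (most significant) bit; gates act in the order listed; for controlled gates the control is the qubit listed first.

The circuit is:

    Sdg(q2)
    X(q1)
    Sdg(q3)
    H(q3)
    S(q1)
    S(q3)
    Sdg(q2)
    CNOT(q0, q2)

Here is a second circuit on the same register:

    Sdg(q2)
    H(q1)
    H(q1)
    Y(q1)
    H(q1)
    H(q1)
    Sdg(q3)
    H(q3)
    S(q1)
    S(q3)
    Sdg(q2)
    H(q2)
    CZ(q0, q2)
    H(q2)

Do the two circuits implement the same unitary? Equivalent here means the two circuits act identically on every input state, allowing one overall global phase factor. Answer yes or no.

No — the two circuits implement different unitaries, even allowing a global phase.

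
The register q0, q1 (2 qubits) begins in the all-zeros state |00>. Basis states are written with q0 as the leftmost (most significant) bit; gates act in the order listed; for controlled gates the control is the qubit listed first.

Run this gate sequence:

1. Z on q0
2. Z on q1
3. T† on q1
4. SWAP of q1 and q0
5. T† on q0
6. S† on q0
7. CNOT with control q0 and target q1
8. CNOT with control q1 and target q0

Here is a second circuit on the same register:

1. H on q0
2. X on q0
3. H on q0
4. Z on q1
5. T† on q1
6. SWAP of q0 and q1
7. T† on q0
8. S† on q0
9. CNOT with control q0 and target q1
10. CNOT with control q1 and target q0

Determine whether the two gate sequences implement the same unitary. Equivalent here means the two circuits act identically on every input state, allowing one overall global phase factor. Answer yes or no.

Yes — the two circuits implement the same unitary up to a global phase.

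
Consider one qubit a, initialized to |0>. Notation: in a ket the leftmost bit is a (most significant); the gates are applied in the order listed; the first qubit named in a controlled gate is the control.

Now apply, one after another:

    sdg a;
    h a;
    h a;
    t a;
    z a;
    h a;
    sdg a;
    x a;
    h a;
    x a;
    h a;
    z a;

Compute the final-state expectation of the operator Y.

The observable Y averages to 1.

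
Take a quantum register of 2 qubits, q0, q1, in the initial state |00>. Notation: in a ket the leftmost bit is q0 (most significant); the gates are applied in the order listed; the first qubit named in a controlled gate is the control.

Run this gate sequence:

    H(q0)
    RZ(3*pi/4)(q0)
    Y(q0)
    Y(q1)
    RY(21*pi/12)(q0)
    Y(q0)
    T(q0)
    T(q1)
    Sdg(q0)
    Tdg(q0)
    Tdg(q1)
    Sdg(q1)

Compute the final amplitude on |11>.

|11> carries amplitude sqrt(2)*(-sqrt(2 - sqrt(2)) + sqrt(sqrt(2) + 2)*exp(3*I*pi/4))*exp(I*pi/8)/4 in the final state.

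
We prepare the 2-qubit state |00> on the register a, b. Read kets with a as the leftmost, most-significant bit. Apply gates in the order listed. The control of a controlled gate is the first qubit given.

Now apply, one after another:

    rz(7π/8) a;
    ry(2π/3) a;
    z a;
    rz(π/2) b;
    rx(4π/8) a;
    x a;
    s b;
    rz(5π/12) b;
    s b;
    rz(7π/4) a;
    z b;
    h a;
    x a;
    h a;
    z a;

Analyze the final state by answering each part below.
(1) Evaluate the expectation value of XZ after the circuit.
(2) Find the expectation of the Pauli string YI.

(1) The observable XZ averages to -sqrt(6)/4 - sqrt(2)/4. Key observation: gates 12-15 undo each other exactly, leaving only the rest of the circuit to track.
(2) In the final state, YI has expectation -sqrt(2)/4 + sqrt(6)/4.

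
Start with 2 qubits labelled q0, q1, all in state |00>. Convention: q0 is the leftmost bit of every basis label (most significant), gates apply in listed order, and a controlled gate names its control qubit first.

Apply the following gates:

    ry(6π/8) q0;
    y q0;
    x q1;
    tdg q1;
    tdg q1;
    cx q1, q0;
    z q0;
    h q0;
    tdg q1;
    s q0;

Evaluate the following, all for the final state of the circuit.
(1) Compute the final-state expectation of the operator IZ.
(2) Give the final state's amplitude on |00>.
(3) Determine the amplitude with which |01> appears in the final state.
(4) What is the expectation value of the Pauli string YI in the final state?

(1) The expectation value of IZ is -1.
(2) The amplitude on |00> is 0.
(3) The final state's coefficient on |01> equals sqrt(2)*(-sqrt(sqrt(2) + 2) - sqrt(2 - sqrt(2)))*exp(3*I*pi/4)/4.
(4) In the final state, YI has expectation -sqrt(2)/2.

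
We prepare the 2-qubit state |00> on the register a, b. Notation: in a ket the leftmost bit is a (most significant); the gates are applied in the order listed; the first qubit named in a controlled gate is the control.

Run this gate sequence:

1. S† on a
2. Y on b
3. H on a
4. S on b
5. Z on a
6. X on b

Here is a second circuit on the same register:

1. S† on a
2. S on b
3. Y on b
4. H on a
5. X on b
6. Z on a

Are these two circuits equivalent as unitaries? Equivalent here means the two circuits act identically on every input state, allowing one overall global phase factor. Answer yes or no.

No — the two circuits implement different unitaries, even allowing a global phase.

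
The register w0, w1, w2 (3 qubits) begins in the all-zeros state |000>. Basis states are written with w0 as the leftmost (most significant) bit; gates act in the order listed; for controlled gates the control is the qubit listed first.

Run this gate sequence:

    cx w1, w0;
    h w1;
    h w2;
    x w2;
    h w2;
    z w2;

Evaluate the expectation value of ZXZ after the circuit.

In the final state, ZXZ has expectation 1. Key observation: steps 3-6 multiply out to the identity, so the circuit reduces to the remaining gates.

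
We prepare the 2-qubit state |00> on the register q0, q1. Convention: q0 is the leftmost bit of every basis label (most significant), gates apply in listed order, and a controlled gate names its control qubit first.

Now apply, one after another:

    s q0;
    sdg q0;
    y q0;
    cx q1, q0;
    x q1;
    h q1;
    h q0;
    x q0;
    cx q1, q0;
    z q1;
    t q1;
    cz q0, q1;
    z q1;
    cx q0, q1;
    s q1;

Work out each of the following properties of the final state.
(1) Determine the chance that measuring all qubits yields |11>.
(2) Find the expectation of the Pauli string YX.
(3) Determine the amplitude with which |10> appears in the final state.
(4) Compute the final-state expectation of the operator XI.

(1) Outcome |11> occurs with probability 1/4.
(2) The observable YX averages to -1.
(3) The final state's coefficient on |10> equals -exp(3*I*pi/4)/2.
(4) The expectation value of XI is 0.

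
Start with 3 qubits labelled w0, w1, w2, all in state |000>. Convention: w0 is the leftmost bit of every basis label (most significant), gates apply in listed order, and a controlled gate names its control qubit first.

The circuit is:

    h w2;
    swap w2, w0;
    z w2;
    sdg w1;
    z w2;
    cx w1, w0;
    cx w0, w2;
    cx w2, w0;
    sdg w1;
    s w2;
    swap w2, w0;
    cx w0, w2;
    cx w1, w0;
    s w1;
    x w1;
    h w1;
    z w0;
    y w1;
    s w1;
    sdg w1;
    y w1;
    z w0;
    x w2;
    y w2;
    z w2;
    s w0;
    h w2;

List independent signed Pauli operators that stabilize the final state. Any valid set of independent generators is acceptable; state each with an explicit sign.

The stabilizer group can be generated by -XIZ, -IXI, +ZIX, among other valid generating sets. Key observation: steps 17-22 multiply out to the identity, so the circuit reduces to the remaining gates.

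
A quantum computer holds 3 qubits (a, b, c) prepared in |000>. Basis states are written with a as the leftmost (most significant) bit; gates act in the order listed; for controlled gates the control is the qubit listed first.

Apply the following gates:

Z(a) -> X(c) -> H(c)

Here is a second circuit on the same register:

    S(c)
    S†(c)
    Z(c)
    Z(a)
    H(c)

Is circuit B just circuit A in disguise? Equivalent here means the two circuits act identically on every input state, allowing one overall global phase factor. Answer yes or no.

No: there is an input state on which the two circuits produce genuinely different outputs (not merely differing by a phase).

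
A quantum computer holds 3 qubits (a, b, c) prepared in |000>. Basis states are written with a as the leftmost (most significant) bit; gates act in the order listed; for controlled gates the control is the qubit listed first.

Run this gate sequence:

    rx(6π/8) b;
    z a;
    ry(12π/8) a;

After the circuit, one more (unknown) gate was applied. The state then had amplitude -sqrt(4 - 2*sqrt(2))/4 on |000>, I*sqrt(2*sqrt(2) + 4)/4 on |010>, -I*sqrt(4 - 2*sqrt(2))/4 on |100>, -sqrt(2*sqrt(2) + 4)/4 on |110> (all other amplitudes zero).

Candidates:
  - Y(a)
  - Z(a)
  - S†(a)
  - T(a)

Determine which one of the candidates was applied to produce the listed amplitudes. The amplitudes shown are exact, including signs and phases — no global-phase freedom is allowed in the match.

It was S†(a) that produced the state shown.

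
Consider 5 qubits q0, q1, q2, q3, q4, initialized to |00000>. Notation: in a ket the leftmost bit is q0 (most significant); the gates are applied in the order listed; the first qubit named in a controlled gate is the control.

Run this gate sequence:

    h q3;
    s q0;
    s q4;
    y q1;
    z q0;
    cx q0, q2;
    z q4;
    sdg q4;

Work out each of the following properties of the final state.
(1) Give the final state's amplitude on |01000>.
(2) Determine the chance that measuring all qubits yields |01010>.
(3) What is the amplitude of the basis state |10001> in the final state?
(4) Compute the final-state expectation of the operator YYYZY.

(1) |01000> carries amplitude sqrt(2)*I/2 in the final state.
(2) A full measurement returns |01010> with probability 1/2.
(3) The amplitude on |10001> is 0.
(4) The expectation value of YYYZY is 0.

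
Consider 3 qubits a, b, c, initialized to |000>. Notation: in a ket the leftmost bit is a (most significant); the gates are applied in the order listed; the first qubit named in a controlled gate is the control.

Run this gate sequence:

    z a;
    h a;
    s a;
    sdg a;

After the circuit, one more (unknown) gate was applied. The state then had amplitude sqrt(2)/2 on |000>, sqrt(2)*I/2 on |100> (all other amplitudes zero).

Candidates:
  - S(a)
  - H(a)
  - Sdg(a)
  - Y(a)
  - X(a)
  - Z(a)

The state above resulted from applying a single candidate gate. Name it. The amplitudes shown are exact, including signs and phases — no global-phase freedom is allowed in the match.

The applied gate was S(a). Key observation: steps 3-4 multiply out to the identity, so the circuit reduces to the remaining gates.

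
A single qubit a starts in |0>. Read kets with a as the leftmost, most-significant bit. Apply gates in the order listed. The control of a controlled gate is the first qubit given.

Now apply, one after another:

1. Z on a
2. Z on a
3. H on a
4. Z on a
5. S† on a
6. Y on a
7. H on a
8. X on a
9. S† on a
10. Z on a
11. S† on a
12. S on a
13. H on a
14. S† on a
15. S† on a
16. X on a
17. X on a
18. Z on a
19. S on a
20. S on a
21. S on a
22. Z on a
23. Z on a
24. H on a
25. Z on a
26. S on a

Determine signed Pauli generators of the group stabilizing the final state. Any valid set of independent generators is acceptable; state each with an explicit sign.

The final state is stabilized by the group generated by +Y; other independent generating sets are equally valid.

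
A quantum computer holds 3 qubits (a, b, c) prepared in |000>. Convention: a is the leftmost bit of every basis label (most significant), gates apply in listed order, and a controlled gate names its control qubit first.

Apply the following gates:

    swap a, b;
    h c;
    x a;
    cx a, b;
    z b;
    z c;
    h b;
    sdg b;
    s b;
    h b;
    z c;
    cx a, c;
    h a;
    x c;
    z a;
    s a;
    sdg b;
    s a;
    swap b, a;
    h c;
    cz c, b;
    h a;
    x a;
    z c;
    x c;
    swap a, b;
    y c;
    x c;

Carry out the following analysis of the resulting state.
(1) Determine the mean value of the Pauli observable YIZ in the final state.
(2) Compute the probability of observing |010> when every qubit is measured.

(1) In the final state, YIZ has expectation 0. Key observation: gates 6-11 undo each other exactly, leaving only the rest of the circuit to track.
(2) A full measurement returns |010> with probability 0.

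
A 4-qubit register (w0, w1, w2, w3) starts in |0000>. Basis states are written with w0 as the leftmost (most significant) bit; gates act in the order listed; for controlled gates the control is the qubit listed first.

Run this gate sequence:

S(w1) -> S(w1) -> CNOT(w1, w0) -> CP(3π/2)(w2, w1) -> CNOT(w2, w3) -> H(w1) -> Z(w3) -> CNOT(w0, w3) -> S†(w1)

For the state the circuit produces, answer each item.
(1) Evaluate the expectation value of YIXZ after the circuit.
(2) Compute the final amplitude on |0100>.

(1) The observable YIXZ averages to 0.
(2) The amplitude on |0100> is -sqrt(2)*I/2.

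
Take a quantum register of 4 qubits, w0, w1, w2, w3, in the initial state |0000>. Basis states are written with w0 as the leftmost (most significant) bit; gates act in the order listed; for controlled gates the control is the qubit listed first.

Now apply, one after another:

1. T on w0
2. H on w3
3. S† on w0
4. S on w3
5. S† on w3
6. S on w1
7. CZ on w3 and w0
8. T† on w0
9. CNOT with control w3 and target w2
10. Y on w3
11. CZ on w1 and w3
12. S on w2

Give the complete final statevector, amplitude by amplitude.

The final amplitudes are sqrt(2)*I/2 on |0001>, sqrt(2)/2 on |0010>, and 0 on every other basis state.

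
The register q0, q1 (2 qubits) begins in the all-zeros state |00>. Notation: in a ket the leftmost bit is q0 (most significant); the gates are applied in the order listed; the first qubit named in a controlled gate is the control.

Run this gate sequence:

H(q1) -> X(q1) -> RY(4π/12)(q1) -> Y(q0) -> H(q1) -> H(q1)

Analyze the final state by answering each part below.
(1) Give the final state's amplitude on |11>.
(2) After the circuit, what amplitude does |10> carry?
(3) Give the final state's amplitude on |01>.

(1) The final state's coefficient on |11> equals I*(sqrt(2) + sqrt(6))/4.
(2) |10> carries amplitude I*(-sqrt(2) + sqrt(6))/4 in the final state.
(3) |01> carries amplitude 0 in the final state.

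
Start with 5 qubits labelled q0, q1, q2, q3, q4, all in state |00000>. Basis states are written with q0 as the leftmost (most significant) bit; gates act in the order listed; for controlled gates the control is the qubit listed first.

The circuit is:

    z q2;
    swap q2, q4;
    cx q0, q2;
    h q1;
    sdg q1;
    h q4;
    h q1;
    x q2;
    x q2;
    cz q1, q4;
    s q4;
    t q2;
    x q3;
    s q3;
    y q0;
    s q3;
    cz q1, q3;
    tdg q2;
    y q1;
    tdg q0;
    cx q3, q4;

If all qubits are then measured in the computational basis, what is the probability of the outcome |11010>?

A full measurement returns |11010> with probability 1/4. Key observation: the block from step 8 through step 9 cancels to the identity and can be dropped.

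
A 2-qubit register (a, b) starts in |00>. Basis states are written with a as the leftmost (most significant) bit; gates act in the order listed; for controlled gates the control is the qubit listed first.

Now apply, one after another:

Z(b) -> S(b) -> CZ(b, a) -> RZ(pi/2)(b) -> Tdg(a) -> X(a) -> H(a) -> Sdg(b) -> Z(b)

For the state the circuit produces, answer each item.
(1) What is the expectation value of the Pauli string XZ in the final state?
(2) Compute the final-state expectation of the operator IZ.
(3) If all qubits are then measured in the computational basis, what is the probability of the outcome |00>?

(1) The observable XZ averages to -1.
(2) The expectation value of IZ is 1.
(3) The probability of measuring |00> is 1/2.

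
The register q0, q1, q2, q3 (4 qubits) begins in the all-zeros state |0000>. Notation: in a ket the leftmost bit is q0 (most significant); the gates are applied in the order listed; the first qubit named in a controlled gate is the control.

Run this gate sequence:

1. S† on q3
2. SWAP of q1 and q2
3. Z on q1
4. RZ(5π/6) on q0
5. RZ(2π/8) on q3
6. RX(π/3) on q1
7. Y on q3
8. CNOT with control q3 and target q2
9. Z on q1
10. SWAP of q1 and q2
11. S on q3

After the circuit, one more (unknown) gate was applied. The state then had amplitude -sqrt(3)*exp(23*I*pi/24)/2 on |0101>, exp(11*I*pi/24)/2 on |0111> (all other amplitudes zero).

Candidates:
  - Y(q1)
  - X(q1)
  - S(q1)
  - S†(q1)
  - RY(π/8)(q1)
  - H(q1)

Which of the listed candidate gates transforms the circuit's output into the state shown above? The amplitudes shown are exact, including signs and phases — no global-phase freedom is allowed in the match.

The unique candidate consistent with the amplitudes is S†(q1).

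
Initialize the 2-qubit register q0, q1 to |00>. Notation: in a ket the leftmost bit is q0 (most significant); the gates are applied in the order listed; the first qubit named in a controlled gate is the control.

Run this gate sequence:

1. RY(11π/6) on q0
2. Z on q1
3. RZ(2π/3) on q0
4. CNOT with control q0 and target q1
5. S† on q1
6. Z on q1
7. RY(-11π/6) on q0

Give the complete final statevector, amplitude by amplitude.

The resulting statevector has amplitude (-2 - sqrt(3))*exp(2*I*pi/3)/4 on |00>, (2 - sqrt(3))*exp(5*I*pi/6)/4 on |01>, -exp(2*I*pi/3)/4 on |10>, -exp(5*I*pi/6)/4 on |11>.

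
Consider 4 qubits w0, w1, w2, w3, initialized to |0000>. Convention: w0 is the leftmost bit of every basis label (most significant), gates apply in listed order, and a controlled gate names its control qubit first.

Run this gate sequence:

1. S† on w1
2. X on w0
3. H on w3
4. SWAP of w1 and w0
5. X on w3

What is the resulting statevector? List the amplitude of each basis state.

After the circuit, the state carries amplitude sqrt(2)/2 on |0100>, sqrt(2)/2 on |0101>, and 0 on every other basis state.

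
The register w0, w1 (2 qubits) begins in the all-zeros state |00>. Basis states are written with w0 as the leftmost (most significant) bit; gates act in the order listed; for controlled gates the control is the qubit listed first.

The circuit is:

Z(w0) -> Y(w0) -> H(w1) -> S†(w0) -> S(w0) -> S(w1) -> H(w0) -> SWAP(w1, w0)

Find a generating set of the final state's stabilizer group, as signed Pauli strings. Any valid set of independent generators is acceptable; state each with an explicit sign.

The stabilizer group can be generated by +YI, -IX, among other valid generating sets.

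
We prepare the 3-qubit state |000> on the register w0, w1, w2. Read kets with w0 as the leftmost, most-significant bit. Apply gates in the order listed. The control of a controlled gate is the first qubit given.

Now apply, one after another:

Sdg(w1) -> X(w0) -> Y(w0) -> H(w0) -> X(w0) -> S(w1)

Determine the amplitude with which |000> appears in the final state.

The amplitude on |000> is -sqrt(2)*I/2.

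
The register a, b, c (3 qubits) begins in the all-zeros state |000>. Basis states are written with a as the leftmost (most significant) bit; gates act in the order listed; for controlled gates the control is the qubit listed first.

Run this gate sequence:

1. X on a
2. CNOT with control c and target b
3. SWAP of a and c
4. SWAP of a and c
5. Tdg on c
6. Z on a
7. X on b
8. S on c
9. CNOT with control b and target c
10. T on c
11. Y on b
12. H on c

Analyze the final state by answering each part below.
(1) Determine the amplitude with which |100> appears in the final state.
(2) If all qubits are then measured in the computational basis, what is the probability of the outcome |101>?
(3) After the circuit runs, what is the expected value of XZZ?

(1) The final state's coefficient on |100> equals sqrt(2)*exp(3*I*pi/4)/2.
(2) A full measurement returns |101> with probability 1/2.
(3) In the final state, XZZ has expectation 0.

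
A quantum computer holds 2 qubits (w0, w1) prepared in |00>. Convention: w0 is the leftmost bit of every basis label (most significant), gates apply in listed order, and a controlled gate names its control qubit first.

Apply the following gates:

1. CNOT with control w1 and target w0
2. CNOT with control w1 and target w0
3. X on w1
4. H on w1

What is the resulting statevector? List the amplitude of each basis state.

The resulting statevector has amplitude sqrt(2)/2 on |00>, -sqrt(2)/2 on |01>, 0 on |10>, 0 on |11>.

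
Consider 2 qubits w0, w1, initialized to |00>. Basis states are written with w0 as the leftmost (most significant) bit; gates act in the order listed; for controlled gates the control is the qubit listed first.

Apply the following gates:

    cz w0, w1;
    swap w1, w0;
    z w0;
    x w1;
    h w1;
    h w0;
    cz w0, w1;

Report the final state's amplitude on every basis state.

The final amplitudes are 1/2 on |00>, -1/2 on |01>, 1/2 on |10>, 1/2 on |11>.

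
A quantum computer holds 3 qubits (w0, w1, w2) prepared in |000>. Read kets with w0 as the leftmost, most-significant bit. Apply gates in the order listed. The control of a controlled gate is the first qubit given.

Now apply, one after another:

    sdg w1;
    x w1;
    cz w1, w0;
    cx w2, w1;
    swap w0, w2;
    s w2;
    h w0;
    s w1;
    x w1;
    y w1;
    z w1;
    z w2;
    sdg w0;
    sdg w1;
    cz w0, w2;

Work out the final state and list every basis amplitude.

The resulting statevector has amplitude -sqrt(2)*I/2 on |010>, -sqrt(2)/2 on |110>, and 0 on every other basis state.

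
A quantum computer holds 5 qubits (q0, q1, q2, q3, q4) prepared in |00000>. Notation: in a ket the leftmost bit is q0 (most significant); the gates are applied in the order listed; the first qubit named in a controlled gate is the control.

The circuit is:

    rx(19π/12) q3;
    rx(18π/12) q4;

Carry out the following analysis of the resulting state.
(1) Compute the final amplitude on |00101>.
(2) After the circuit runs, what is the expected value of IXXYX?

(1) The amplitude on |00101> is 0.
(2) In the final state, IXXYX has expectation 0.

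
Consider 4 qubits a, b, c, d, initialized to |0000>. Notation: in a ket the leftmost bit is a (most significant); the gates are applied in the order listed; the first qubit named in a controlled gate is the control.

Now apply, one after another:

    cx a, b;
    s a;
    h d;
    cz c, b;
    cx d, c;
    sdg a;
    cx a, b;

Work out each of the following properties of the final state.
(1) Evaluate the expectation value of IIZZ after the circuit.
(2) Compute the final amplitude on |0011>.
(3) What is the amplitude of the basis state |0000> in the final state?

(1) The expectation value of IIZZ is 1.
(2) The final state's coefficient on |0011> equals sqrt(2)/2.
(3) The amplitude on |0000> is sqrt(2)/2.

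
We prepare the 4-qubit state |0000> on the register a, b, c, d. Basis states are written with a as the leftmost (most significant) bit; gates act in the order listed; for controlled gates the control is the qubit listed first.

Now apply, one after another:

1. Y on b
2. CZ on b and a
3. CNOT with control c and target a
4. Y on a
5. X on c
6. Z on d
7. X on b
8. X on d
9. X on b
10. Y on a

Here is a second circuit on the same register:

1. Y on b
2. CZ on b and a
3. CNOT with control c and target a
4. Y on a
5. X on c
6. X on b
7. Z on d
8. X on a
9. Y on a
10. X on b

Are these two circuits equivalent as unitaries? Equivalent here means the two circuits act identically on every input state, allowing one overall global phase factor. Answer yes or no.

No — the two circuits implement different unitaries, even allowing a global phase.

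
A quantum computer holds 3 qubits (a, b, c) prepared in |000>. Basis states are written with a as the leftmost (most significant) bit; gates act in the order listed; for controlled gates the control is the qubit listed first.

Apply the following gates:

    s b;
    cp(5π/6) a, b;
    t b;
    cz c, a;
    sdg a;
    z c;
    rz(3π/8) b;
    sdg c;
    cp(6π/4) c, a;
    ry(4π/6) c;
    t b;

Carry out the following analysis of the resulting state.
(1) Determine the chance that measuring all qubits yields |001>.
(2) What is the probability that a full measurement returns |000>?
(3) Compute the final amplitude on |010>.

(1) Outcome |001> occurs with probability 3/4.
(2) Outcome |000> occurs with probability 1/4.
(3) |010> carries amplitude 0 in the final state.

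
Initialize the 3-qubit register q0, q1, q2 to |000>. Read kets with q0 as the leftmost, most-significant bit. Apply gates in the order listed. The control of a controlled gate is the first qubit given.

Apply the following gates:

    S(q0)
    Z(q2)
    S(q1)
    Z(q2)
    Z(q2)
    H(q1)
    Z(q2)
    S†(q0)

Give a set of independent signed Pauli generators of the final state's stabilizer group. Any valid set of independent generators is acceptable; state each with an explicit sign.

The stabilizer group can be generated by +IXI, +ZII, +IIZ, among other valid generating sets.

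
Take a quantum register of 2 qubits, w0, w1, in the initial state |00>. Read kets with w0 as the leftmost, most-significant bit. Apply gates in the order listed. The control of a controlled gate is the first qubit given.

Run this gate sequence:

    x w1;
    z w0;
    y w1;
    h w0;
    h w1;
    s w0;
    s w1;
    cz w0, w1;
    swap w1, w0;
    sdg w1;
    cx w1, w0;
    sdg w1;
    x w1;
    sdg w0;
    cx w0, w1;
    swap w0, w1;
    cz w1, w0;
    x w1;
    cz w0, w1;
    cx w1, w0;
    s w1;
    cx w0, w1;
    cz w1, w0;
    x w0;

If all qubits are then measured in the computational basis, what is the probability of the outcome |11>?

A full measurement returns |11> with probability 1/4.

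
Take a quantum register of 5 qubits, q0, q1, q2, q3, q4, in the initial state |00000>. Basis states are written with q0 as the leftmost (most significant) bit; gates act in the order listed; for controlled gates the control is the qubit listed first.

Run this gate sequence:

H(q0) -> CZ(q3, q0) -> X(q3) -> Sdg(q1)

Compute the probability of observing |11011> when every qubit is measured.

Outcome |11011> occurs with probability 0.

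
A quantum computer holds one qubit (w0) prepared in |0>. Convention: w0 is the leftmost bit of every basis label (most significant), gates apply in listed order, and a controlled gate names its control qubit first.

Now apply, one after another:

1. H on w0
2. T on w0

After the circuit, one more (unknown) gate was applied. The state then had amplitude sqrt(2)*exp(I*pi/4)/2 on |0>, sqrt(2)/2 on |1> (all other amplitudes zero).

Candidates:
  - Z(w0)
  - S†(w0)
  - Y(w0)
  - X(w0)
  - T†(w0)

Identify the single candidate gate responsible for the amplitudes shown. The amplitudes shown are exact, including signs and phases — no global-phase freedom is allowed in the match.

The unique candidate consistent with the amplitudes is X(w0).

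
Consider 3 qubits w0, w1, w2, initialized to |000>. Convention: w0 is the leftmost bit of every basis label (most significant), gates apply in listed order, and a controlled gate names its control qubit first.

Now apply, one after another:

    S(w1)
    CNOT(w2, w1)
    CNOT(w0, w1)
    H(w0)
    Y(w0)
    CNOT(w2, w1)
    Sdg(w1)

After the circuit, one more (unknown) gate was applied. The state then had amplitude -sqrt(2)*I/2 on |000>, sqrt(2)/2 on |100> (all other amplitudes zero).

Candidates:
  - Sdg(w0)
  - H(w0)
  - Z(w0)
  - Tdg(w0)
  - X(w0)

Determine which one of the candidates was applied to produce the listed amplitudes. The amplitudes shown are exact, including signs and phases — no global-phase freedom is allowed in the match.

The applied gate was Sdg(w0).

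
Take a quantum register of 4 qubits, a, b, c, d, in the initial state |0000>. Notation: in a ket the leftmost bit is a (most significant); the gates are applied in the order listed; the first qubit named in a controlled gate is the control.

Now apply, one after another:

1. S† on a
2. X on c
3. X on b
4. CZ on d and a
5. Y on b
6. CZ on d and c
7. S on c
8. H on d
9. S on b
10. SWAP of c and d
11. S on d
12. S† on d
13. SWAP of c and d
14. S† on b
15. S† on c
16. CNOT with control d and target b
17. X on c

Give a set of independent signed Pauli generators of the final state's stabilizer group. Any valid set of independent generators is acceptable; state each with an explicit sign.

The stabilizer group can be generated by +IXIX, +ZIII, +IZIZ, +IIZI, among other valid generating sets. Key observation: steps 9-14 multiply out to the identity, so the circuit reduces to the remaining gates.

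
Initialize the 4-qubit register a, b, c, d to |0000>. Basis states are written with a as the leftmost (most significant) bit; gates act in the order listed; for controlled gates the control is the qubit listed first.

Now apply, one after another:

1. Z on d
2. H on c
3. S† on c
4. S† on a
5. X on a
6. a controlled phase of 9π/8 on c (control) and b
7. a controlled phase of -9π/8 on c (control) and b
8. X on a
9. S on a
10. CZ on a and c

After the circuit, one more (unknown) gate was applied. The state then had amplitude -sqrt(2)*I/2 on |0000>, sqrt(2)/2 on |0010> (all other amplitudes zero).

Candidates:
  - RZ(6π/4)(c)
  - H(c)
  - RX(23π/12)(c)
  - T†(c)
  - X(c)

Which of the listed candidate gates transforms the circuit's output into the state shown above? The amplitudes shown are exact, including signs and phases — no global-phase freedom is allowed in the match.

It was X(c) that produced the state shown. Key observation: steps 4-9 multiply out to the identity, so the circuit reduces to the remaining gates.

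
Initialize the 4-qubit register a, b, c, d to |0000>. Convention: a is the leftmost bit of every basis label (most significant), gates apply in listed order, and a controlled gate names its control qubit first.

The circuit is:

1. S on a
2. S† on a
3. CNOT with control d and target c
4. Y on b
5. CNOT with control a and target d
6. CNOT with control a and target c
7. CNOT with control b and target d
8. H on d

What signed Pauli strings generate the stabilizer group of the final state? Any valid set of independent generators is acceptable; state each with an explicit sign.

The stabilizer group can be generated by -IIIX, +ZIII, -IZII, +IIZI, among other valid generating sets.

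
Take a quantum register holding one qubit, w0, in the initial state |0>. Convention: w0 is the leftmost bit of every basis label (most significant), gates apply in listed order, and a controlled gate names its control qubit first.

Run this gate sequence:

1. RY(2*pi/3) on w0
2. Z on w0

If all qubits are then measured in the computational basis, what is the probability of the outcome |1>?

Outcome |1> occurs with probability 3/4.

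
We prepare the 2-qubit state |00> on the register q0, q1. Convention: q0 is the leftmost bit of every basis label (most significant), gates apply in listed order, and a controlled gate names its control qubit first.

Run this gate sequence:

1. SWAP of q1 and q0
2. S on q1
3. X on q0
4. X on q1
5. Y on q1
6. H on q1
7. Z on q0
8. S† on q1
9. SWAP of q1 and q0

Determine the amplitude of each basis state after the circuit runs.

The resulting statevector has amplitude 0 on |00>, sqrt(2)*I/2 on |01>, 0 on |10>, sqrt(2)/2 on |11>.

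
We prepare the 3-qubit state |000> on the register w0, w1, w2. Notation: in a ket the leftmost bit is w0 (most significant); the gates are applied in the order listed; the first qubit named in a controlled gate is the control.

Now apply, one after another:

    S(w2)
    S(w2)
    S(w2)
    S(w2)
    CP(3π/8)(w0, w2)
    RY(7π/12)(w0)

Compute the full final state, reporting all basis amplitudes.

The final amplitudes are -sqrt(2 - sqrt(2))/4 + sqrt(3*sqrt(2) + 6)/4 on |000>, sqrt(6 - 3*sqrt(2))/4 + sqrt(sqrt(2) + 2)/4 on |100>, and 0 on every other basis state.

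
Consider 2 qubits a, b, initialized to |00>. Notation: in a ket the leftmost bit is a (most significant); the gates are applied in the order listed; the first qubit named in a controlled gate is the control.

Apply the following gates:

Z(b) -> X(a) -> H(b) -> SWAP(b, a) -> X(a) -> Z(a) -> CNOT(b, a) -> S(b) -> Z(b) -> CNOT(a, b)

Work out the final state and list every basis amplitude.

The resulting statevector has amplitude 0 on |00>, sqrt(2)*I/2 on |01>, -sqrt(2)*I/2 on |10>, 0 on |11>.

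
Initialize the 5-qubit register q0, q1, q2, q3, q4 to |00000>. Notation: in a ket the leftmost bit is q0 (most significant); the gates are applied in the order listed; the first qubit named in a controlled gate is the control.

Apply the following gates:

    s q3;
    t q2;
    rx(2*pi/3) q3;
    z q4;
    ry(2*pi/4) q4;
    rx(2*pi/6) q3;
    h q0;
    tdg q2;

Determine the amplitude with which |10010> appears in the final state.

The amplitude on |10010> is -I/2.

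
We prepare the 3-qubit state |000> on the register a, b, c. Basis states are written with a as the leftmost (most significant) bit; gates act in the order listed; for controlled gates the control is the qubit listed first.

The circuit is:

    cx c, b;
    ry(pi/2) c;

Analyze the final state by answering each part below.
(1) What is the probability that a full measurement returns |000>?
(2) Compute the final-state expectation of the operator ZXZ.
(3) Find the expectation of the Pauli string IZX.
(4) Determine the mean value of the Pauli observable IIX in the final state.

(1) A full measurement returns |000> with probability 1/2.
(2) In the final state, ZXZ has expectation 0.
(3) The expectation value of IZX is 1.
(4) In the final state, IIX has expectation 1.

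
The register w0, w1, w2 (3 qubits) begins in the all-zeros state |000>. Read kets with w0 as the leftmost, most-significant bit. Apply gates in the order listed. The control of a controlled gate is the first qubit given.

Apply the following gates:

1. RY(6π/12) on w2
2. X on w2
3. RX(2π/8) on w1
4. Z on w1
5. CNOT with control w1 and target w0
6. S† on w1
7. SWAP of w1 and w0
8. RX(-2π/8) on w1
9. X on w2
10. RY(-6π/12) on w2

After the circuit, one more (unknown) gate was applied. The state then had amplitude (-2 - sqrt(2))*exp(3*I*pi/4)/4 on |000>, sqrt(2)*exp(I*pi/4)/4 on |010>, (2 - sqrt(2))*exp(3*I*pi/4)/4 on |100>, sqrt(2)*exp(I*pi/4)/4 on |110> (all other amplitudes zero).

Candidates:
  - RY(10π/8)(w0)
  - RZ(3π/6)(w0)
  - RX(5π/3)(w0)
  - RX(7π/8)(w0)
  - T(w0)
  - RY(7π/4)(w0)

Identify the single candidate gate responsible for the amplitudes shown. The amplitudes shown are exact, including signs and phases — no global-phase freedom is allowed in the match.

The applied gate was RZ(3π/6)(w0).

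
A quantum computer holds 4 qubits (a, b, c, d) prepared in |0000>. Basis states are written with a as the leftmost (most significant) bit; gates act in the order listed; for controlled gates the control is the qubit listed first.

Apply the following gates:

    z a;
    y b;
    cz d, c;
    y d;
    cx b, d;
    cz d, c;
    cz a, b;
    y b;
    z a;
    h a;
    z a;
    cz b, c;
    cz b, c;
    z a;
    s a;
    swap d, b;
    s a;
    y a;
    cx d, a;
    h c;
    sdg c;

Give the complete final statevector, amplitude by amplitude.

The final amplitudes are -1/2 on |0000>, I/2 on |0010>, -1/2 on |1000>, I/2 on |1010>, and 0 on every other basis state. Key observation: the block from step 11 through step 14 cancels to the identity and can be dropped.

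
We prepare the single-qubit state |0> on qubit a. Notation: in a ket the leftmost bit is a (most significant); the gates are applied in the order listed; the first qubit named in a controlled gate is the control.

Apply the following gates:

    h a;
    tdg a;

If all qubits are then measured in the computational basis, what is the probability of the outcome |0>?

A full measurement returns |0> with probability 1/2.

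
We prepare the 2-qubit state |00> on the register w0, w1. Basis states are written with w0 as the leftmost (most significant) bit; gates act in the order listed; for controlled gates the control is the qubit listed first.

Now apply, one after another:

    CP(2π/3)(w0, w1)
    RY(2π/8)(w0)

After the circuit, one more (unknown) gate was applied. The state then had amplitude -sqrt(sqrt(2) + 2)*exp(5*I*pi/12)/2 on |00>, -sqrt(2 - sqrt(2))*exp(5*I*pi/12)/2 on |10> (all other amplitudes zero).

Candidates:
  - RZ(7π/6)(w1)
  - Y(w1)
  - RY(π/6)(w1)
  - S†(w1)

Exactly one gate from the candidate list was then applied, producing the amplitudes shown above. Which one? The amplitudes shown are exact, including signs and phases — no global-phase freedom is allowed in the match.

The unique candidate consistent with the amplitudes is RZ(7π/6)(w1).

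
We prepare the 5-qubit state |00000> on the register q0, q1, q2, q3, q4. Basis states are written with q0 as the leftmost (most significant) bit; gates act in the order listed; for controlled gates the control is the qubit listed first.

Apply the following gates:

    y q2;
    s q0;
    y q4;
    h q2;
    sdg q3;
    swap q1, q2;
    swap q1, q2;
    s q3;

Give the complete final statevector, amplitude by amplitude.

The final amplitudes are -sqrt(2)/2 on |00001>, sqrt(2)/2 on |00101>, and 0 on every other basis state. Key observation: steps 5-8 multiply out to the identity, so the circuit reduces to the remaining gates.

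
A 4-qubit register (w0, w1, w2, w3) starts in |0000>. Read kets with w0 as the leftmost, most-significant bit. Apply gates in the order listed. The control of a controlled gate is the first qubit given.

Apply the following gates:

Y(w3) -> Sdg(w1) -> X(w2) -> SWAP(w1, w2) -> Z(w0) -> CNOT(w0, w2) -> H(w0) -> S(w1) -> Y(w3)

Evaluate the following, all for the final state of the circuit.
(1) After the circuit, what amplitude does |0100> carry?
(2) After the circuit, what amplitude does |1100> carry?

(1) The amplitude on |0100> is sqrt(2)*I/2.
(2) The amplitude on |1100> is sqrt(2)*I/2.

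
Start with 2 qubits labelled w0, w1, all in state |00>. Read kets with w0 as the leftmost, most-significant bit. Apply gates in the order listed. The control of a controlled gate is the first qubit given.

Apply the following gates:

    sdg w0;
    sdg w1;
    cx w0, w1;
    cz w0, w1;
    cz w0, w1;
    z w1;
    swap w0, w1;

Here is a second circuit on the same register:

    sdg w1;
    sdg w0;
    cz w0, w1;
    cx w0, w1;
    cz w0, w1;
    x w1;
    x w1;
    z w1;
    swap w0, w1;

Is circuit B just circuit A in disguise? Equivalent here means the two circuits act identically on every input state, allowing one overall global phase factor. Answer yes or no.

No: there is an input state on which the two circuits produce genuinely different outputs (not merely differing by a phase).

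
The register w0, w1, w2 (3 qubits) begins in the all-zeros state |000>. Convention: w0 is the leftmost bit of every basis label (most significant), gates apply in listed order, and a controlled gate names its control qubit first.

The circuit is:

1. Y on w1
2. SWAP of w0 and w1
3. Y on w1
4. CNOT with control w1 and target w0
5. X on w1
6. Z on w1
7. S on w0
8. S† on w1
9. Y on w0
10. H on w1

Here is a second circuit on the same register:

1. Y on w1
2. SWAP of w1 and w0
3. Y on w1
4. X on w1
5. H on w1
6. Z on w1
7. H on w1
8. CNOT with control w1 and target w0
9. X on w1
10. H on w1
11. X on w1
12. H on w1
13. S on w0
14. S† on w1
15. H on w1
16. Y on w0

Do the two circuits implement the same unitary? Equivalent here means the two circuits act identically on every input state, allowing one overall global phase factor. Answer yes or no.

Yes, they are equivalent — the unitaries differ by at most a global phase.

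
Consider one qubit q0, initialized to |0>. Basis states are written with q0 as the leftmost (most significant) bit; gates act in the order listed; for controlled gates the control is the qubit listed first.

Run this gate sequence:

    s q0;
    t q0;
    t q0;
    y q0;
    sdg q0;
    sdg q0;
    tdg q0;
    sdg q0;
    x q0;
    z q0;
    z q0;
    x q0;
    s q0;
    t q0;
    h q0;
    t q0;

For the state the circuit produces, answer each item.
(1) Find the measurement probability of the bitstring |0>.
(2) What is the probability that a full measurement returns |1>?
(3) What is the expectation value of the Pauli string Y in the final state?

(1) Outcome |0> occurs with probability 1/2. Key observation: steps 7-14 multiply out to the identity, so the circuit reduces to the remaining gates.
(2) The probability of measuring |1> is 1/2.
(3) In the final state, Y has expectation -sqrt(2)/2.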